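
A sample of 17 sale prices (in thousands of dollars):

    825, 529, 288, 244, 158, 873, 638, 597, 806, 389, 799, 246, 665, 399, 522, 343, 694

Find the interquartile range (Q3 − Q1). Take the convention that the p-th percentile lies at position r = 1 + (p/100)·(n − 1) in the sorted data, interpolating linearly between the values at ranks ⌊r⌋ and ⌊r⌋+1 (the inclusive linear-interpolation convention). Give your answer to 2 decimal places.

351.00

Sorted: 158, 244, 246, 288, 343, 389, 399, 522, 529, 597, 638, 665, 694, 799, 806, 825, 873.
n = 17.
P25: r = 5 (integer) → 343.
P75: r = 13 (integer) → 694.
Difference: 694 − 343 = 351.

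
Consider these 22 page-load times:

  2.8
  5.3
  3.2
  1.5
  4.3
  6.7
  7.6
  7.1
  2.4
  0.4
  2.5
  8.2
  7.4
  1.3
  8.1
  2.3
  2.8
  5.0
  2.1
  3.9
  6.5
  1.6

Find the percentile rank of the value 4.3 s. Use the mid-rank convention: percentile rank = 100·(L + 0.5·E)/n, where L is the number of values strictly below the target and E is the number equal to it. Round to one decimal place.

Sorted: 0.4, 1.3, 1.5, 1.6, 2.1, 2.3, 2.4, 2.5, 2.8, 2.8, 3.2, 3.9, 4.3, 5.0, 5.3, 6.5, 6.7, 7.1, 7.4, 7.6, 8.1, 8.2.
Count below 4.3: L = 12; count equal: E = 1; n = 22.
Percentile rank = 100·(12 + 0.5·1)/22 = 100·12.5/22 = 56.82.

56.8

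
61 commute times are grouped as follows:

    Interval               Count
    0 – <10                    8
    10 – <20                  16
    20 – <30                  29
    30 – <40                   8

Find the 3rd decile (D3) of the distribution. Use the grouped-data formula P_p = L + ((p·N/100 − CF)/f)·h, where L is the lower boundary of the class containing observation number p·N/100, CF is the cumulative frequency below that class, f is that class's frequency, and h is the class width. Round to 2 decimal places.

N = 61; target position k = 30/100 · 61 = 18.3.
Cumulative frequencies: 8, 24, 53, 61.
Observation 18.3 falls in the class 10 – <20.
L = 10, CF = 8, f = 16, h = 10.
P30 = 10 + ((18.3 − 8)/16)·10 = 10 + 6.4375 = 16.4375.

16.44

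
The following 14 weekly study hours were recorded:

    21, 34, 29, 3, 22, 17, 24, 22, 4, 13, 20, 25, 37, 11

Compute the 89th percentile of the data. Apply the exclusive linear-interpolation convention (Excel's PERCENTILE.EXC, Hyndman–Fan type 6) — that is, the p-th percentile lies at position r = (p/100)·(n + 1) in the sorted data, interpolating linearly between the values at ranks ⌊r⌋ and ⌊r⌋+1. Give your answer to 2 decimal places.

35.05

Sorted: 3, 4, 11, 13, 17, 20, 21, 22, 22, 24, 25, 29, 34, 37.
n = 14.
r = (89/100)·(14 + 1) = 13.35.
Rank 13 is 34 and rank 14 is 37.
Interpolate: 34 + 0.35·(37 − 34) = 34 + 0.35·3 = 35.05.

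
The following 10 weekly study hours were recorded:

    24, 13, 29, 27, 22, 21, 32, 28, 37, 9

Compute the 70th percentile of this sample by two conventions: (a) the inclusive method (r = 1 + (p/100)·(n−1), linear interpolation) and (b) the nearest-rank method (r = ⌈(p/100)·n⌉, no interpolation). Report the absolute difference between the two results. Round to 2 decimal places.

0.30

Sorted: 9, 13, 21, 22, 24, 27, 28, 29, 32, 37.
n = 10.
(a) r = 7.3; between ranks 7 (28) and 8 (29): 28.3.
(b) the nearest-rank method: rank 7 → 28.
|28.3 − 28| = 0.3.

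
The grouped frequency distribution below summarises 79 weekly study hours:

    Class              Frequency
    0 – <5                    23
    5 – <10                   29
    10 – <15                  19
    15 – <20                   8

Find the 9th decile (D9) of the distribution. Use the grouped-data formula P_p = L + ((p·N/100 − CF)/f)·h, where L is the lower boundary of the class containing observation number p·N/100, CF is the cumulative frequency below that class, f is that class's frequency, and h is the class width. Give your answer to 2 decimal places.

15.06

N = 79; target position k = 90/100 · 79 = 71.1.
Cumulative frequencies: 23, 52, 71, 79.
Observation 71.1 falls in the class 15 – <20.
L = 15, CF = 71, f = 8, h = 5.
P90 = 15 + ((71.1 − 71)/8)·5 = 15 + 0.0625 = 15.0625.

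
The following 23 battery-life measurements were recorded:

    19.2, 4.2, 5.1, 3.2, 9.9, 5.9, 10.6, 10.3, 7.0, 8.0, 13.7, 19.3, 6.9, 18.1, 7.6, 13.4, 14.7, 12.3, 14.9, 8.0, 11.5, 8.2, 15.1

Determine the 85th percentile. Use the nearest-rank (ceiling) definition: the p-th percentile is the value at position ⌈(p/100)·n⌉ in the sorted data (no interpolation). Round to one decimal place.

Sorted: 3.2, 4.2, 5.1, 5.9, 6.9, 7.0, 7.6, 8.0, 8.0, 8.2, 9.9, 10.3, 10.6, 11.5, 12.3, 13.4, 13.7, 14.7, 14.9, 15.1, 18.1, 19.2, 19.3.
n = 23.
Position = ⌈85/100 · 23⌉ = ⌈19.55⌉ = 20.
The value at rank 20 is 15.1.

15.1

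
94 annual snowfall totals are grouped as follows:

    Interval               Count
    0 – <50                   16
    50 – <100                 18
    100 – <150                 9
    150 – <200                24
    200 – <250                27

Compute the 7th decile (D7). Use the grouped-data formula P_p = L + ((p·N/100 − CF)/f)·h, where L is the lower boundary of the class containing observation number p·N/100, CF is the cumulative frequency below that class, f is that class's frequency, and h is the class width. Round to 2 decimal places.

197.50

N = 94; target position k = 70/100 · 94 = 65.8.
Cumulative frequencies: 16, 34, 43, 67, 94.
Observation 65.8 falls in the class 150 – <200.
L = 150, CF = 43, f = 24, h = 50.
P70 = 150 + ((65.8 − 43)/24)·50 = 150 + 47.5 = 197.5.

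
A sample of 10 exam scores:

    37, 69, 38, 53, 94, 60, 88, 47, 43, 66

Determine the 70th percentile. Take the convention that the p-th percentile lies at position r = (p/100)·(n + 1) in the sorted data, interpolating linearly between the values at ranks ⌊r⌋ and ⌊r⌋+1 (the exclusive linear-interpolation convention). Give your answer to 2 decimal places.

68.10

Sorted: 37, 38, 43, 47, 53, 60, 66, 69, 88, 94.
n = 10.
r = (70/100)·(10 + 1) = 7.7.
Rank 7 is 66 and rank 8 is 69.
Interpolate: 66 + 0.7·(69 − 66) = 66 + 0.7·3 = 68.1.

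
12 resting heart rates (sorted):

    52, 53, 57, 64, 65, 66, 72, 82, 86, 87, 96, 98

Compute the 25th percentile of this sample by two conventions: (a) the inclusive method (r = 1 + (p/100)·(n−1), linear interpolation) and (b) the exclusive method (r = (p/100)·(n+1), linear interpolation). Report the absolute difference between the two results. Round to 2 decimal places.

n = 12.
(a) r = 3.75; between ranks 3 (57) and 4 (64): 62.25.
(b) r = 3.25; between ranks 3 (57) and 4 (64): 58.75.
|62.25 − 58.75| = 3.5.

3.50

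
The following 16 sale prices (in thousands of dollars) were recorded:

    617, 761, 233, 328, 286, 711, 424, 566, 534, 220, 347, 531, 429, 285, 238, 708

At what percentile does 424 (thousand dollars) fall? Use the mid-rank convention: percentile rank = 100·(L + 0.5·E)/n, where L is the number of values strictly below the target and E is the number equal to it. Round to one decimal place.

46.9

Sorted: 220, 233, 238, 285, 286, 328, 347, 424, 429, 531, 534, 566, 617, 708, 711, 761.
Count below 424: L = 7; count equal: E = 1; n = 16.
Percentile rank = 100·(7 + 0.5·1)/16 = 100·7.5/16 = 46.88.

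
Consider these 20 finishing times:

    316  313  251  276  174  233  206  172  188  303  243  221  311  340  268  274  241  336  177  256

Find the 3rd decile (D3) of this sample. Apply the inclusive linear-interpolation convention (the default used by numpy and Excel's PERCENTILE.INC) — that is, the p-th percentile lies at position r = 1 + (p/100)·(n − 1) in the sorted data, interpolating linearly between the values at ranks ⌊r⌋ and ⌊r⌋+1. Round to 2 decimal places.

Sorted: 172, 174, 177, 188, 206, 221, 233, 241, 243, 251, 256, 268, 274, 276, 303, 311, 313, 316, 336, 340.
n = 20.
r = 1 + (30/100)·(20 − 1) = 1 + 5.7 = 6.7.
Rank 6 is 221 and rank 7 is 233.
Interpolate: 221 + 0.7·(233 − 221) = 221 + 0.7·12 = 229.4.

229.40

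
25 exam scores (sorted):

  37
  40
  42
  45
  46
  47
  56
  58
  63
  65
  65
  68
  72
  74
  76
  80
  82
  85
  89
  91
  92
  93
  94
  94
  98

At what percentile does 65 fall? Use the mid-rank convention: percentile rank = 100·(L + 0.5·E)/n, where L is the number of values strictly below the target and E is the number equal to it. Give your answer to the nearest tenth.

40.0

Count below 65: L = 9; count equal: E = 2; n = 25.
Percentile rank = 100·(9 + 0.5·2)/25 = 100·10/25 = 40.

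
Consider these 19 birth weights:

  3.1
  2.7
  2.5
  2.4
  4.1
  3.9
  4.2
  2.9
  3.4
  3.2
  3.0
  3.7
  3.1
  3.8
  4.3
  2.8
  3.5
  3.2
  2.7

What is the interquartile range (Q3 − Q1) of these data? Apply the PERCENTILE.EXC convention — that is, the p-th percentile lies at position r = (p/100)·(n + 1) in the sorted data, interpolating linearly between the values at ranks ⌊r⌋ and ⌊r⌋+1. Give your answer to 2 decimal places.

Sorted: 2.4, 2.5, 2.7, 2.7, 2.8, 2.9, 3.0, 3.1, 3.1, 3.2, 3.2, 3.4, 3.5, 3.7, 3.8, 3.9, 4.1, 4.2, 4.3.
n = 19.
P25: r = 5 (integer) → 2.8.
P75: r = 15 (integer) → 3.8.
Difference: 3.8 − 2.8 = 1.

1.00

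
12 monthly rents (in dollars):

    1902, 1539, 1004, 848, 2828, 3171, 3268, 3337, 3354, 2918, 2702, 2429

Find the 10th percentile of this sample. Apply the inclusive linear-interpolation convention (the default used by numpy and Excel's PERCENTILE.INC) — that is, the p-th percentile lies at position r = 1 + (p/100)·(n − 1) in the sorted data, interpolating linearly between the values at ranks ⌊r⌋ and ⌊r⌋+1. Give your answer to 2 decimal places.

Sorted: 848, 1004, 1539, 1902, 2429, 2702, 2828, 2918, 3171, 3268, 3337, 3354.
n = 12.
r = 1 + (10/100)·(12 − 1) = 1 + 1.1 = 2.1.
Rank 2 is 1004 and rank 3 is 1539.
Interpolate: 1004 + 0.1·(1539 − 1004) = 1004 + 0.1·535 = 1057.5.

1057.50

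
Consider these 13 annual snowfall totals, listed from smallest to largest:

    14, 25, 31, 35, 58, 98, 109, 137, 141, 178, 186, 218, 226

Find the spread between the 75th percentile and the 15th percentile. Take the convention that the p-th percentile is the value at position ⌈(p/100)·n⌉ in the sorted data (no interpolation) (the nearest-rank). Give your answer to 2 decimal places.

n = 13.
P15: rank ⌈15/100·13⌉ = 2 → 25.
P75: rank ⌈75/100·13⌉ = 10 → 178.
Difference: 178 − 25 = 153.

153.00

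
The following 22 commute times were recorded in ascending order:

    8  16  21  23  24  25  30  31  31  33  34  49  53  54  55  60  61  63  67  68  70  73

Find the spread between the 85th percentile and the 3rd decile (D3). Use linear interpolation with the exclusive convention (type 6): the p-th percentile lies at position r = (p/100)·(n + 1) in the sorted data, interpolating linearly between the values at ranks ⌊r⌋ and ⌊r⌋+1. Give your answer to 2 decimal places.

n = 22.
P30: r = 6.9; ranks 6–7 are 25, 30; interpolating gives 29.5.
P85: r = 19.55; ranks 19–20 are 67, 68; interpolating gives 67.55.
Difference: 67.55 − 29.5 = 38.05.

38.05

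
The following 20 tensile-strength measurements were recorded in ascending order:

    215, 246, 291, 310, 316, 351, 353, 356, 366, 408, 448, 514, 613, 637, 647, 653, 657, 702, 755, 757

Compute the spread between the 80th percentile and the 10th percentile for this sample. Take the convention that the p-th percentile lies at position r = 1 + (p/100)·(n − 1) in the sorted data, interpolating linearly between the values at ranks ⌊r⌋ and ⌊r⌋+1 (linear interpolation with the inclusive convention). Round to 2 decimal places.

n = 20.
P10: r = 2.9; ranks 2–3 are 246, 291; interpolating gives 286.5.
P80: r = 16.2; ranks 16–17 are 653, 657; interpolating gives 653.8.
Difference: 653.8 − 286.5 = 367.3.

367.30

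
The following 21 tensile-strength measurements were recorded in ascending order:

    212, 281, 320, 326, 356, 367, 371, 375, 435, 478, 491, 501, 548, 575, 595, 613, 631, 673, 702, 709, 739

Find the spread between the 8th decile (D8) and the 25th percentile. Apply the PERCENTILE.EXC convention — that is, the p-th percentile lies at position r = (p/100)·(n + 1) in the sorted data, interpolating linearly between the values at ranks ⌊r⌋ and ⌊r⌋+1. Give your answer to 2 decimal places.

n = 21.
P25: r = 5.5; ranks 5–6 are 356, 367; interpolating gives 361.5.
P80: r = 17.6; ranks 17–18 are 631, 673; interpolating gives 656.2.
Difference: 656.2 − 361.5 = 294.7.

294.70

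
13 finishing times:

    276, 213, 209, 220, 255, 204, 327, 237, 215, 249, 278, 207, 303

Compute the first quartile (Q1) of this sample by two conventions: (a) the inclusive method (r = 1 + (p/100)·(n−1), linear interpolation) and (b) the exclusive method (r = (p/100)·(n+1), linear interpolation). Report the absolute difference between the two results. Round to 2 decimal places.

2.00

Sorted: 204, 207, 209, 213, 215, 220, 237, 249, 255, 276, 278, 303, 327.
n = 13.
(a) r = 4 → value at rank 4 = 213.
(b) r = 3.5; between ranks 3 (209) and 4 (213): 211.
|213 − 211| = 2.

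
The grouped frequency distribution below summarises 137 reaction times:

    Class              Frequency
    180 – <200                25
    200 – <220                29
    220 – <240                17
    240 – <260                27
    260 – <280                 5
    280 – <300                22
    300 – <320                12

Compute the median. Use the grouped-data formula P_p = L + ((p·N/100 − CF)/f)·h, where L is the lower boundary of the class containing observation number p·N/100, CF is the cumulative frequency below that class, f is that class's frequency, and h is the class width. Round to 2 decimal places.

237.06

N = 137; target position k = 50/100 · 137 = 68.5.
Cumulative frequencies: 25, 54, 71, 98, 103, 125, 137.
Observation 68.5 falls in the class 220 – <240.
L = 220, CF = 54, f = 17, h = 20.
P50 = 220 + ((68.5 − 54)/17)·20 = 220 + 17.0588 = 237.059.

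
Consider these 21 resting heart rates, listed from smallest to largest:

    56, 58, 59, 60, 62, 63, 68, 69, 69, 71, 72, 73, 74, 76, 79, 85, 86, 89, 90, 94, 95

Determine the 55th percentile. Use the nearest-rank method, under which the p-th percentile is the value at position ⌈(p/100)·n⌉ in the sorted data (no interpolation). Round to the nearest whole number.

73

n = 21.
Position = ⌈55/100 · 21⌉ = ⌈11.55⌉ = 12.
The value at rank 12 is 73.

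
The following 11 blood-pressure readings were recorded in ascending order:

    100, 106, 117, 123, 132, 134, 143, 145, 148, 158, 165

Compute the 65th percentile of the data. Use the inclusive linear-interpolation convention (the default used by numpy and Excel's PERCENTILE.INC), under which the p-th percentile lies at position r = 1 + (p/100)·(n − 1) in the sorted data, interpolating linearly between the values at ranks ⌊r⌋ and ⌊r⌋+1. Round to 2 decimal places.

144.00

n = 11.
r = 1 + (65/100)·(11 − 1) = 1 + 6.5 = 7.5.
Rank 7 is 143 and rank 8 is 145.
Interpolate: 143 + 0.5·(145 − 143) = 143 + 0.5·2 = 144.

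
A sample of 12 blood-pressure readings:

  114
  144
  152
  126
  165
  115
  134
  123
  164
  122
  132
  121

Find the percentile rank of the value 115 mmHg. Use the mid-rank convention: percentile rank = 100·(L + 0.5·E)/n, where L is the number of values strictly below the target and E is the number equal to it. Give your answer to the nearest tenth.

12.5

Sorted: 114, 115, 121, 122, 123, 126, 132, 134, 144, 152, 164, 165.
Count below 115: L = 1; count equal: E = 1; n = 12.
Percentile rank = 100·(1 + 0.5·1)/12 = 100·1.5/12 = 12.5.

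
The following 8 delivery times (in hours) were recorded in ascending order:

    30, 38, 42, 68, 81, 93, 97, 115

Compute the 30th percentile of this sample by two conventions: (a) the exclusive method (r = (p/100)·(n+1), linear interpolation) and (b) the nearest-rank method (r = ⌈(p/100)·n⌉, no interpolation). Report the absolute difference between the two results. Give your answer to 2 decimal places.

n = 8.
(a) r = 2.7; between ranks 2 (38) and 3 (42): 40.8.
(b) the nearest-rank method: rank 3 → 42.
|40.8 − 42| = 1.2.

1.20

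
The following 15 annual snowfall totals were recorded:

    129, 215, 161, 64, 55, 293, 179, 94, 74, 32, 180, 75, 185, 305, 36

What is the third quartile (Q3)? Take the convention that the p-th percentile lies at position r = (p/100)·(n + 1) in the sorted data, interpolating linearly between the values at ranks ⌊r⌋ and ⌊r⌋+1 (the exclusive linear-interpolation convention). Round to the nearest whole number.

185

Sorted: 32, 36, 55, 64, 74, 75, 94, 129, 161, 179, 180, 185, 215, 293, 305.
n = 15.
r = (75/100)·(15 + 1) = 12.
r is an integer, so P75 is the value at rank 12: 185.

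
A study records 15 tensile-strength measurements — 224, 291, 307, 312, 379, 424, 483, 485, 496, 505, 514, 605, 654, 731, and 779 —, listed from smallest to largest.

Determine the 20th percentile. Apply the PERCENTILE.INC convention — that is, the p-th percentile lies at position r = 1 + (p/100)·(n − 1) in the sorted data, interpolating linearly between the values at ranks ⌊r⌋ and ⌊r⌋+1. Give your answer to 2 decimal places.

n = 15.
r = 1 + (20/100)·(15 − 1) = 1 + 2.8 = 3.8.
Rank 3 is 307 and rank 4 is 312.
Interpolate: 307 + 0.8·(312 − 307) = 307 + 0.8·5 = 311.

311.00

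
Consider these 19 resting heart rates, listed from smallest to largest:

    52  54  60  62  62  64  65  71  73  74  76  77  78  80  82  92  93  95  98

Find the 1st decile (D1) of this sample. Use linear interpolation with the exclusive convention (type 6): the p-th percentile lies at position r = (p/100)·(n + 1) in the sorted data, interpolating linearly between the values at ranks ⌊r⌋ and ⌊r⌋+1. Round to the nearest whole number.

n = 19.
r = (10/100)·(19 + 1) = 2.
r is an integer, so P10 is the value at rank 2: 54.

54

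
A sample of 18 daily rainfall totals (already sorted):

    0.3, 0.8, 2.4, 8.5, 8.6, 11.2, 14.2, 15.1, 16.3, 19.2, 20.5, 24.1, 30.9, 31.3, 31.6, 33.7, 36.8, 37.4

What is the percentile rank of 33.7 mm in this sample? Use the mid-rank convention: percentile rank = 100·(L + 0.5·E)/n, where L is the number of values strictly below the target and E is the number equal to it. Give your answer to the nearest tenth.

Count below 33.7: L = 15; count equal: E = 1; n = 18.
Percentile rank = 100·(15 + 0.5·1)/18 = 100·15.5/18 = 86.11.

86.1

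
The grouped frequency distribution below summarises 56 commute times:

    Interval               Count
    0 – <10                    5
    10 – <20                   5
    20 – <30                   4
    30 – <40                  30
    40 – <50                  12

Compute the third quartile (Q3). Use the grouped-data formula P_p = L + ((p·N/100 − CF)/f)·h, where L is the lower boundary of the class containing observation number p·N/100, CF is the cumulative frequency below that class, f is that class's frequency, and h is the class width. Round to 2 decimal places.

39.33

N = 56; target position k = 75/100 · 56 = 42.
Cumulative frequencies: 5, 10, 14, 44, 56.
Observation 42 falls in the class 30 – <40.
L = 30, CF = 14, f = 30, h = 10.
P75 = 30 + ((42 − 14)/30)·10 = 30 + 9.33333 = 39.3333.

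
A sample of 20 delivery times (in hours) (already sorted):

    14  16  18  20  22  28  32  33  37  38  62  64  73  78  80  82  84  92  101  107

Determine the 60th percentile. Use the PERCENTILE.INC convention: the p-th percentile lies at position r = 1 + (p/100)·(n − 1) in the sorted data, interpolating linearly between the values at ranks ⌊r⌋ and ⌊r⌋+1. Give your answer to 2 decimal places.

67.60

n = 20.
r = 1 + (60/100)·(20 − 1) = 1 + 11.4 = 12.4.
Rank 12 is 64 and rank 13 is 73.
Interpolate: 64 + 0.4·(73 − 64) = 64 + 0.4·9 = 67.6.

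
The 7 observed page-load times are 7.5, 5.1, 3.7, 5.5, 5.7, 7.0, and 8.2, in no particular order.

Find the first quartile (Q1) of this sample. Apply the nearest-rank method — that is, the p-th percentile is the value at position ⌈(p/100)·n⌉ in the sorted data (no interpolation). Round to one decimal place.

Sorted: 3.7, 5.1, 5.5, 5.7, 7.0, 7.5, 8.2.
n = 7.
Position = ⌈25/100 · 7⌉ = ⌈1.75⌉ = 2.
The value at rank 2 is 5.1.

5.1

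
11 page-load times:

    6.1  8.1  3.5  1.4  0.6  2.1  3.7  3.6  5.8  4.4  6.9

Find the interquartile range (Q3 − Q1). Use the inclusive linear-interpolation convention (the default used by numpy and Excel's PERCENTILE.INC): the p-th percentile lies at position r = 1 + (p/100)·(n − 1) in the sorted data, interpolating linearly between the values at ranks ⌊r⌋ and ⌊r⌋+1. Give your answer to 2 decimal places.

3.15

Sorted: 0.6, 1.4, 2.1, 3.5, 3.6, 3.7, 4.4, 5.8, 6.1, 6.9, 8.1.
n = 11.
P25: r = 3.5; ranks 3–4 are 2.1, 3.5; interpolating gives 2.8.
P75: r = 8.5; ranks 8–9 are 5.8, 6.1; interpolating gives 5.95.
Difference: 5.95 − 2.8 = 3.15.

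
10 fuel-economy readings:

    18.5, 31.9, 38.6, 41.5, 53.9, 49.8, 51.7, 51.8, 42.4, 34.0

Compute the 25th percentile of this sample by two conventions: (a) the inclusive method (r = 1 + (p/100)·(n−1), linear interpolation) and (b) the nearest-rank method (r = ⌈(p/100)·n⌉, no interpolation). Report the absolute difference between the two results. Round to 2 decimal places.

Sorted: 18.5, 31.9, 34.0, 38.6, 41.5, 42.4, 49.8, 51.7, 51.8, 53.9.
n = 10.
(a) r = 3.25; between ranks 3 (34.0) and 4 (38.6): 35.15.
(b) the nearest-rank method: rank 3 → 34.
|35.15 − 34| = 1.15.

1.15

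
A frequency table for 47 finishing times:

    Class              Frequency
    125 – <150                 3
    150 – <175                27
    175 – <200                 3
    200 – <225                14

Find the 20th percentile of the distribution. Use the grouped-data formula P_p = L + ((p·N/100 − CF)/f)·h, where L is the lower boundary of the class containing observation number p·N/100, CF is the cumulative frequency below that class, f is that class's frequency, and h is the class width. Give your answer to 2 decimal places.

N = 47; target position k = 20/100 · 47 = 9.4.
Cumulative frequencies: 3, 30, 33, 47.
Observation 9.4 falls in the class 150 – <175.
L = 150, CF = 3, f = 27, h = 25.
P20 = 150 + ((9.4 − 3)/27)·25 = 150 + 5.92593 = 155.926.

155.93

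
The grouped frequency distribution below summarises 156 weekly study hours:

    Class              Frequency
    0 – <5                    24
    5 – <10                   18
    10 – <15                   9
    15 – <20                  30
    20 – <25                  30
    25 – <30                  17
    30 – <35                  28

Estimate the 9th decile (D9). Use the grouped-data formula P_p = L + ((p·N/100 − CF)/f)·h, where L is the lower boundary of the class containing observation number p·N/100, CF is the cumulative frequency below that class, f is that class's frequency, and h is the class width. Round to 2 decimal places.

32.21

N = 156; target position k = 90/100 · 156 = 140.4.
Cumulative frequencies: 24, 42, 51, 81, 111, 128, 156.
Observation 140.4 falls in the class 30 – <35.
L = 30, CF = 128, f = 28, h = 5.
P90 = 30 + ((140.4 − 128)/28)·5 = 30 + 2.21429 = 32.2143.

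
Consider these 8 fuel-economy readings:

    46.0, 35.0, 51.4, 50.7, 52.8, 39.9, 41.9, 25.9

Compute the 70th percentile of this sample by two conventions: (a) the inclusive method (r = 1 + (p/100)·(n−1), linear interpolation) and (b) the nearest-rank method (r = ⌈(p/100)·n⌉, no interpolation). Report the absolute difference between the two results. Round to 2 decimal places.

0.47

Sorted: 25.9, 35.0, 39.9, 41.9, 46.0, 50.7, 51.4, 52.8.
n = 8.
(a) r = 5.9; between ranks 5 (46.0) and 6 (50.7): 50.23.
(b) the nearest-rank method: rank 6 → 50.7.
|50.23 − 50.7| = 0.47.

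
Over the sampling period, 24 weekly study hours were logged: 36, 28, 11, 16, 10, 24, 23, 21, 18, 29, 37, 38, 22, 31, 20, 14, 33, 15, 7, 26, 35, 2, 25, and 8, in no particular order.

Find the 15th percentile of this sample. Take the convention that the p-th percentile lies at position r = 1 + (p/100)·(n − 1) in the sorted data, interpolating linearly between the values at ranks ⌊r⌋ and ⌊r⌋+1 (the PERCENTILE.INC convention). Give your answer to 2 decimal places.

10.45

Sorted: 2, 7, 8, 10, 11, 14, 15, 16, 18, 20, 21, 22, 23, 24, 25, 26, 28, 29, 31, 33, 35, 36, 37, 38.
n = 24.
r = 1 + (15/100)·(24 − 1) = 1 + 3.45 = 4.45.
Rank 4 is 10 and rank 5 is 11.
Interpolate: 10 + 0.45·(11 − 10) = 10 + 0.45·1 = 10.45.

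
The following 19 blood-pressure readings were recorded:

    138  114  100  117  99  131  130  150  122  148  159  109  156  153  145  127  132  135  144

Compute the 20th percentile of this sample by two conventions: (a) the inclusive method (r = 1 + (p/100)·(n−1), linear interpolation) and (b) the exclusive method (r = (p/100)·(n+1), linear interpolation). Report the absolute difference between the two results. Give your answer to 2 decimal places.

Sorted: 99, 100, 109, 114, 117, 122, 127, 130, 131, 132, 135, 138, 144, 145, 148, 150, 153, 156, 159.
n = 19.
(a) r = 4.6; between ranks 4 (114) and 5 (117): 115.8.
(b) r = 4 → value at rank 4 = 114.
|115.8 − 114| = 1.8.

1.80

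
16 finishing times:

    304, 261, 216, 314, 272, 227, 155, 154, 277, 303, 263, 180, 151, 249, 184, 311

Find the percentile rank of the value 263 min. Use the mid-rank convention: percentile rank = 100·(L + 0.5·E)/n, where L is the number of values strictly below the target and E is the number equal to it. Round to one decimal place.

59.4

Sorted: 151, 154, 155, 180, 184, 216, 227, 249, 261, 263, 272, 277, 303, 304, 311, 314.
Count below 263: L = 9; count equal: E = 1; n = 16.
Percentile rank = 100·(9 + 0.5·1)/16 = 100·9.5/16 = 59.38.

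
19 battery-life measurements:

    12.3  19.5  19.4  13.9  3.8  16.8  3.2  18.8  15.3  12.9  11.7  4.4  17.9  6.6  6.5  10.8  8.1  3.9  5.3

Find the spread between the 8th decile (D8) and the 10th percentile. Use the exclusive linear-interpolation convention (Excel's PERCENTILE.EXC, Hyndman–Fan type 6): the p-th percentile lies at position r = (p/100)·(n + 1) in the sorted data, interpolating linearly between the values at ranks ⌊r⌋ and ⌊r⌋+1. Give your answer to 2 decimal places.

14.10

Sorted: 3.2, 3.8, 3.9, 4.4, 5.3, 6.5, 6.6, 8.1, 10.8, 11.7, 12.3, 12.9, 13.9, 15.3, 16.8, 17.9, 18.8, 19.4, 19.5.
n = 19.
P10: r = 2 (integer) → 3.8.
P80: r = 16 (integer) → 17.9.
Difference: 17.9 − 3.8 = 14.1.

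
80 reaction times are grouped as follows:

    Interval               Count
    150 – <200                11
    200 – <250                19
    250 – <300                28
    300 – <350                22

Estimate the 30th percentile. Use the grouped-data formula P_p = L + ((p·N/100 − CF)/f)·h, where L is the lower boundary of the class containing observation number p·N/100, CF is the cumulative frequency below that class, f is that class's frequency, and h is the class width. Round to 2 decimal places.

N = 80; target position k = 30/100 · 80 = 24.
Cumulative frequencies: 11, 30, 58, 80.
Observation 24 falls in the class 200 – <250.
L = 200, CF = 11, f = 19, h = 50.
P30 = 200 + ((24 − 11)/19)·50 = 200 + 34.2105 = 234.211.

234.21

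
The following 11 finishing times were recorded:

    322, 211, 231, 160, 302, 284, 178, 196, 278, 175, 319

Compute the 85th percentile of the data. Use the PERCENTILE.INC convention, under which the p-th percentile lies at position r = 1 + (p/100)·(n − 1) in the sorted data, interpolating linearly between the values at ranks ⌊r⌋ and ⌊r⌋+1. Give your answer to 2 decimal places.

310.50

Sorted: 160, 175, 178, 196, 211, 231, 278, 284, 302, 319, 322.
n = 11.
r = 1 + (85/100)·(11 − 1) = 1 + 8.5 = 9.5.
Rank 9 is 302 and rank 10 is 319.
Interpolate: 302 + 0.5·(319 − 302) = 302 + 0.5·17 = 310.5.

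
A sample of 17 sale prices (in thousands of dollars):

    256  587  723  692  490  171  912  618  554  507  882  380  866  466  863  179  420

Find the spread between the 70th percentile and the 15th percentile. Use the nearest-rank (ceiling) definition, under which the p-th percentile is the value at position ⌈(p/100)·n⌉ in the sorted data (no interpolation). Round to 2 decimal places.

436.00

Sorted: 171, 179, 256, 380, 420, 466, 490, 507, 554, 587, 618, 692, 723, 863, 866, 882, 912.
n = 17.
P15: rank ⌈15/100·17⌉ = 3 → 256.
P70: rank ⌈70/100·17⌉ = 12 → 692.
Difference: 692 − 256 = 436.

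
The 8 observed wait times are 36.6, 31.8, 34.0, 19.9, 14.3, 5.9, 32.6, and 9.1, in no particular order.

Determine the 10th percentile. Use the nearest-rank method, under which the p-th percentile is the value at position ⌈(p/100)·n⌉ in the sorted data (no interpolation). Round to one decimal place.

Sorted: 5.9, 9.1, 14.3, 19.9, 31.8, 32.6, 34.0, 36.6.
n = 8.
Position = ⌈10/100 · 8⌉ = ⌈0.8⌉ = 1.
The value at rank 1 is 5.9.

5.9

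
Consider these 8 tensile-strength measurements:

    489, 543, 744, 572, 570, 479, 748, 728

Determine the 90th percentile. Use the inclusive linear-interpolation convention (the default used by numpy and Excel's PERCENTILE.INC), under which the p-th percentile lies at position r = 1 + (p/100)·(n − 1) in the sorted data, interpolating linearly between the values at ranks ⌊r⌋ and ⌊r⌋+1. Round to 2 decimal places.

745.20

Sorted: 479, 489, 543, 570, 572, 728, 744, 748.
n = 8.
r = 1 + (90/100)·(8 − 1) = 1 + 6.3 = 7.3.
Rank 7 is 744 and rank 8 is 748.
Interpolate: 744 + 0.3·(748 − 744) = 744 + 0.3·4 = 745.2.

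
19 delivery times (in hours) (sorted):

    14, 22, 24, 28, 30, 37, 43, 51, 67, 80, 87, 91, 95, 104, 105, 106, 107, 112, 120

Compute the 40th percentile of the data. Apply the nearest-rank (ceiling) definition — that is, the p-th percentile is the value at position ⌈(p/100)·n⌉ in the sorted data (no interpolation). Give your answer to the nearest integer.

51

n = 19.
Position = ⌈40/100 · 19⌉ = ⌈7.6⌉ = 8.
The value at rank 8 is 51.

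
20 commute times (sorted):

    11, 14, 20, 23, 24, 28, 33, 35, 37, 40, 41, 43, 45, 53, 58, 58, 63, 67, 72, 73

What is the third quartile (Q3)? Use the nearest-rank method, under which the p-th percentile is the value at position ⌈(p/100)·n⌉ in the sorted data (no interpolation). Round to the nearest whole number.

58

n = 20.
Position = ⌈75/100 · 20⌉ = ⌈15⌉ = 15.
The value at rank 15 is 58.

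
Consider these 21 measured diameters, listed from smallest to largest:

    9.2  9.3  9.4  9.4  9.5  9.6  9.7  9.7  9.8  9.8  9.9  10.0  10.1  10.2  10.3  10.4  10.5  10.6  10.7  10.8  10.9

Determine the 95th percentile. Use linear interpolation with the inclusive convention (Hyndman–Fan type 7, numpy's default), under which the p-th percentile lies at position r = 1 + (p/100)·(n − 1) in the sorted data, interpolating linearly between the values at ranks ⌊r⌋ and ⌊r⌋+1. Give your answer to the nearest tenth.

n = 21.
r = 1 + (95/100)·(21 − 1) = 1 + 19 = 20.
r is an integer, so P95 is the value at rank 20: 10.8.

10.8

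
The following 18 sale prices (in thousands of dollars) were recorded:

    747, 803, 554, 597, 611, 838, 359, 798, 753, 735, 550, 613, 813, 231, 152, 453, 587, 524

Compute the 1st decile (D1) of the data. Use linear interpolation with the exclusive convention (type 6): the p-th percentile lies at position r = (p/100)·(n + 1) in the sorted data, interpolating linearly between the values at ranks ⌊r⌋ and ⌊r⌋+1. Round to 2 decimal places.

223.10

Sorted: 152, 231, 359, 453, 524, 550, 554, 587, 597, 611, 613, 735, 747, 753, 798, 803, 813, 838.
n = 18.
r = (10/100)·(18 + 1) = 1.9.
Rank 1 is 152 and rank 2 is 231.
Interpolate: 152 + 0.9·(231 − 152) = 152 + 0.9·79 = 223.1.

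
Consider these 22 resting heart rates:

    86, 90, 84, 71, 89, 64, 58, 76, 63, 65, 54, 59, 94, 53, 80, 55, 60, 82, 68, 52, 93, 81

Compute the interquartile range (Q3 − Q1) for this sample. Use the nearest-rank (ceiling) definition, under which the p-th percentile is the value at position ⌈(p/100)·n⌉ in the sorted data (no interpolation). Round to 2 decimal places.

25.00

Sorted: 52, 53, 54, 55, 58, 59, 60, 63, 64, 65, 68, 71, 76, 80, 81, 82, 84, 86, 89, 90, 93, 94.
n = 22.
P25: rank ⌈25/100·22⌉ = 6 → 59.
P75: rank ⌈75/100·22⌉ = 17 → 84.
Difference: 84 − 59 = 25.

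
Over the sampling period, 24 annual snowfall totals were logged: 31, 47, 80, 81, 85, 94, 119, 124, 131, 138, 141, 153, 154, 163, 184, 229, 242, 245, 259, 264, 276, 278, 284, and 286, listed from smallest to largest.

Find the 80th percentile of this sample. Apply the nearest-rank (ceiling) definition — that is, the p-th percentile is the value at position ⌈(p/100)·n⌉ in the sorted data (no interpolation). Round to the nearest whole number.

n = 24.
Position = ⌈80/100 · 24⌉ = ⌈19.2⌉ = 20.
The value at rank 20 is 264.

264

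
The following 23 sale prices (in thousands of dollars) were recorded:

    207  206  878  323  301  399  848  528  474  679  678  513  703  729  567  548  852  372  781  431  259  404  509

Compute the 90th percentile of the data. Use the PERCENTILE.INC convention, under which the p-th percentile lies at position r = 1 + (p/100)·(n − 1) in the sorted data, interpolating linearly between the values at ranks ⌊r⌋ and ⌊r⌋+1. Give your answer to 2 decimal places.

Sorted: 206, 207, 259, 301, 323, 372, 399, 404, 431, 474, 509, 513, 528, 548, 567, 678, 679, 703, 729, 781, 848, 852, 878.
n = 23.
r = 1 + (90/100)·(23 − 1) = 1 + 19.8 = 20.8.
Rank 20 is 781 and rank 21 is 848.
Interpolate: 781 + 0.8·(848 − 781) = 781 + 0.8·67 = 834.6.

834.60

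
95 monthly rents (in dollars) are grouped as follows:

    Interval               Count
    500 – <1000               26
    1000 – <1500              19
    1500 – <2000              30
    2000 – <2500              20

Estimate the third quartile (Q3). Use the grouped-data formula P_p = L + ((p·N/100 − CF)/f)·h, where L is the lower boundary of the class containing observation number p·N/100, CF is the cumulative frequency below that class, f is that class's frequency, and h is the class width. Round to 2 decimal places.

1937.50

N = 95; target position k = 75/100 · 95 = 71.25.
Cumulative frequencies: 26, 45, 75, 95.
Observation 71.25 falls in the class 1500 – <2000.
L = 1500, CF = 45, f = 30, h = 500.
P75 = 1500 + ((71.25 − 45)/30)·500 = 1500 + 437.5 = 1937.5.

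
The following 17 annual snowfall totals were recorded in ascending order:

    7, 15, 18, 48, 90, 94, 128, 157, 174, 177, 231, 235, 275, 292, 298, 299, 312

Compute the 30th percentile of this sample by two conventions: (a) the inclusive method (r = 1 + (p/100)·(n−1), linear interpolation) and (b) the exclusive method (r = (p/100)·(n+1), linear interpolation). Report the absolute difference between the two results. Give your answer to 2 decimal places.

n = 17.
(a) r = 5.8; between ranks 5 (90) and 6 (94): 93.2.
(b) r = 5.4; between ranks 5 (90) and 6 (94): 91.6.
|93.2 − 91.6| = 1.6.

1.60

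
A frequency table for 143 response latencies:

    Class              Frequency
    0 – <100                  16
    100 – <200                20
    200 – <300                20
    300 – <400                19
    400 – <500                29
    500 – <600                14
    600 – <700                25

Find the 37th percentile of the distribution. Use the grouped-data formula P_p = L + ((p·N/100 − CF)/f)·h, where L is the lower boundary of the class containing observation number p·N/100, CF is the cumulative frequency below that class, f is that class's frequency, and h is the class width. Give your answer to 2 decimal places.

N = 143; target position k = 37/100 · 143 = 52.91.
Cumulative frequencies: 16, 36, 56, 75, 104, 118, 143.
Observation 52.91 falls in the class 200 – <300.
L = 200, CF = 36, f = 20, h = 100.
P37 = 200 + ((52.91 − 36)/20)·100 = 200 + 84.55 = 284.55.

284.55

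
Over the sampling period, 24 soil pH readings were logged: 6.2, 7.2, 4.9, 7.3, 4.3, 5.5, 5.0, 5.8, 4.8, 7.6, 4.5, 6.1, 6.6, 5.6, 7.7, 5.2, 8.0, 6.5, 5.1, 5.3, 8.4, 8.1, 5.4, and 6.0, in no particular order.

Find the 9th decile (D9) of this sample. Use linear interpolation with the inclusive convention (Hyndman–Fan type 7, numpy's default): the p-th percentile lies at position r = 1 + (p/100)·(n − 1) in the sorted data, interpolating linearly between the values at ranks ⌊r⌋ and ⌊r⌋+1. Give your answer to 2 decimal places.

Sorted: 4.3, 4.5, 4.8, 4.9, 5.0, 5.1, 5.2, 5.3, 5.4, 5.5, 5.6, 5.8, 6.0, 6.1, 6.2, 6.5, 6.6, 7.2, 7.3, 7.6, 7.7, 8.0, 8.1, 8.4.
n = 24.
r = 1 + (90/100)·(24 − 1) = 1 + 20.7 = 21.7.
Rank 21 is 7.7 and rank 22 is 8.0.
Interpolate: 7.7 + 0.7·(8.0 − 7.7) = 7.7 + 0.7·0.3 = 7.91.

7.91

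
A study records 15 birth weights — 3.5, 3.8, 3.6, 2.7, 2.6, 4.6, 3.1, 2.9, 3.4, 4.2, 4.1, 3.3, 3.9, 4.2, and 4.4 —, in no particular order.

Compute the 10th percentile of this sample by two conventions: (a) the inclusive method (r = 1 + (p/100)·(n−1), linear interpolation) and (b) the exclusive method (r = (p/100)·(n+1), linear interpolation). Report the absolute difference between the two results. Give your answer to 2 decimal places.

0.12

Sorted: 2.6, 2.7, 2.9, 3.1, 3.3, 3.4, 3.5, 3.6, 3.8, 3.9, 4.1, 4.2, 4.2, 4.4, 4.6.
n = 15.
(a) r = 2.4; between ranks 2 (2.7) and 3 (2.9): 2.78.
(b) r = 1.6; between ranks 1 (2.6) and 2 (2.7): 2.66.
|2.78 − 2.66| = 0.12.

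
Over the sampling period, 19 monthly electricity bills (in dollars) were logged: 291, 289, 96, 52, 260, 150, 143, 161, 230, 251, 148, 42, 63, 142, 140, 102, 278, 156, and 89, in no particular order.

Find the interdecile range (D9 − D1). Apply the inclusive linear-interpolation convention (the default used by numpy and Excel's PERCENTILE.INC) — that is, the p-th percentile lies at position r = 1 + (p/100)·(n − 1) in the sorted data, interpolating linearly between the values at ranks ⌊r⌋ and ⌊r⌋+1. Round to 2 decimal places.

219.40

Sorted: 42, 52, 63, 89, 96, 102, 140, 142, 143, 148, 150, 156, 161, 230, 251, 260, 278, 289, 291.
n = 19.
P10: r = 2.8; ranks 2–3 are 52, 63; interpolating gives 60.8.
P90: r = 17.2; ranks 17–18 are 278, 289; interpolating gives 280.2.
Difference: 280.2 − 60.8 = 219.4.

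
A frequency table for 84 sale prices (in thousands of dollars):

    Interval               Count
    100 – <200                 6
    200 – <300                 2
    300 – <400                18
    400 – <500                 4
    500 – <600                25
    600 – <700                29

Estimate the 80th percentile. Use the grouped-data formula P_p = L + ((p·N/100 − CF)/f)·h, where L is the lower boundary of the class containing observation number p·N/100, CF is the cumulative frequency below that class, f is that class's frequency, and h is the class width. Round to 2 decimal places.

N = 84; target position k = 80/100 · 84 = 67.2.
Cumulative frequencies: 6, 8, 26, 30, 55, 84.
Observation 67.2 falls in the class 600 – <700.
L = 600, CF = 55, f = 29, h = 100.
P80 = 600 + ((67.2 − 55)/29)·100 = 600 + 42.069 = 642.069.

642.07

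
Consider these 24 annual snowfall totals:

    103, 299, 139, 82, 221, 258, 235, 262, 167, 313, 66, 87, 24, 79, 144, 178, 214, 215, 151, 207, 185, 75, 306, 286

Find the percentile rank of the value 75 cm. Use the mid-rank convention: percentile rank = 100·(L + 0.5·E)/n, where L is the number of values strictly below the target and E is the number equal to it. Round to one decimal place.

10.4

Sorted: 24, 66, 75, 79, 82, 87, 103, 139, 144, 151, 167, 178, 185, 207, 214, 215, 221, 235, 258, 262, 286, 299, 306, 313.
Count below 75: L = 2; count equal: E = 1; n = 24.
Percentile rank = 100·(2 + 0.5·1)/24 = 100·2.5/24 = 10.42.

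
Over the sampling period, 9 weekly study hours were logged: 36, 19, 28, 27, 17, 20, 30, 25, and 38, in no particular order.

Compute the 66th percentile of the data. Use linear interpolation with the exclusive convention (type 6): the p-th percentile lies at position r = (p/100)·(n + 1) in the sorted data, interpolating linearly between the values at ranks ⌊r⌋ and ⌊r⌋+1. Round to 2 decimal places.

Sorted: 17, 19, 20, 25, 27, 28, 30, 36, 38.
n = 9.
r = (66/100)·(9 + 1) = 6.6.
Rank 6 is 28 and rank 7 is 30.
Interpolate: 28 + 0.6·(30 − 28) = 28 + 0.6·2 = 29.2.

29.20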